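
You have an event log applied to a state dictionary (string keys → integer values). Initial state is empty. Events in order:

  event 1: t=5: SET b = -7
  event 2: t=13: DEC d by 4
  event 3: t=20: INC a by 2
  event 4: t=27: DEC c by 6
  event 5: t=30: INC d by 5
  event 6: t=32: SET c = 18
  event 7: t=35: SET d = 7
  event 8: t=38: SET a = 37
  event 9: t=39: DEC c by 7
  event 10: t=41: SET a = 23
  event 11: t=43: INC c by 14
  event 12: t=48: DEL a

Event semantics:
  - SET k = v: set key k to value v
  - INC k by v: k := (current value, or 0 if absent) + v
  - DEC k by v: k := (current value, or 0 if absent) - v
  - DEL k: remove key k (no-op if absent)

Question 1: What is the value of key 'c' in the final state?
Answer: 25

Derivation:
Track key 'c' through all 12 events:
  event 1 (t=5: SET b = -7): c unchanged
  event 2 (t=13: DEC d by 4): c unchanged
  event 3 (t=20: INC a by 2): c unchanged
  event 4 (t=27: DEC c by 6): c (absent) -> -6
  event 5 (t=30: INC d by 5): c unchanged
  event 6 (t=32: SET c = 18): c -6 -> 18
  event 7 (t=35: SET d = 7): c unchanged
  event 8 (t=38: SET a = 37): c unchanged
  event 9 (t=39: DEC c by 7): c 18 -> 11
  event 10 (t=41: SET a = 23): c unchanged
  event 11 (t=43: INC c by 14): c 11 -> 25
  event 12 (t=48: DEL a): c unchanged
Final: c = 25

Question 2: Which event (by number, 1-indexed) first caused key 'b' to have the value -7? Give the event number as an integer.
Answer: 1

Derivation:
Looking for first event where b becomes -7:
  event 1: b (absent) -> -7  <-- first match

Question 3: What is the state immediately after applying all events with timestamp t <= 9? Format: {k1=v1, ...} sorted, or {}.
Apply events with t <= 9 (1 events):
  after event 1 (t=5: SET b = -7): {b=-7}

Answer: {b=-7}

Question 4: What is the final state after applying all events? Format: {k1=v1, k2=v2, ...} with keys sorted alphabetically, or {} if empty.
  after event 1 (t=5: SET b = -7): {b=-7}
  after event 2 (t=13: DEC d by 4): {b=-7, d=-4}
  after event 3 (t=20: INC a by 2): {a=2, b=-7, d=-4}
  after event 4 (t=27: DEC c by 6): {a=2, b=-7, c=-6, d=-4}
  after event 5 (t=30: INC d by 5): {a=2, b=-7, c=-6, d=1}
  after event 6 (t=32: SET c = 18): {a=2, b=-7, c=18, d=1}
  after event 7 (t=35: SET d = 7): {a=2, b=-7, c=18, d=7}
  after event 8 (t=38: SET a = 37): {a=37, b=-7, c=18, d=7}
  after event 9 (t=39: DEC c by 7): {a=37, b=-7, c=11, d=7}
  after event 10 (t=41: SET a = 23): {a=23, b=-7, c=11, d=7}
  after event 11 (t=43: INC c by 14): {a=23, b=-7, c=25, d=7}
  after event 12 (t=48: DEL a): {b=-7, c=25, d=7}

Answer: {b=-7, c=25, d=7}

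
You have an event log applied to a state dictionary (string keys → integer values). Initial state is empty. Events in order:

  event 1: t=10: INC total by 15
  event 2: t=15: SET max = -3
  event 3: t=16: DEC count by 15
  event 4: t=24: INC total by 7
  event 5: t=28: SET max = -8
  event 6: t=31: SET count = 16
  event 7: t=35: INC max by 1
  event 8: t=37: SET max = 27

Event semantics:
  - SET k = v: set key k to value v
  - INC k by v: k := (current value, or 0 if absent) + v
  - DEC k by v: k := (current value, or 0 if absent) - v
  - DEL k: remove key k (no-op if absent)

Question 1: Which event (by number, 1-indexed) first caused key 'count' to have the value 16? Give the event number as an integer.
Answer: 6

Derivation:
Looking for first event where count becomes 16:
  event 3: count = -15
  event 4: count = -15
  event 5: count = -15
  event 6: count -15 -> 16  <-- first match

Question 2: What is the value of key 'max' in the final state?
Track key 'max' through all 8 events:
  event 1 (t=10: INC total by 15): max unchanged
  event 2 (t=15: SET max = -3): max (absent) -> -3
  event 3 (t=16: DEC count by 15): max unchanged
  event 4 (t=24: INC total by 7): max unchanged
  event 5 (t=28: SET max = -8): max -3 -> -8
  event 6 (t=31: SET count = 16): max unchanged
  event 7 (t=35: INC max by 1): max -8 -> -7
  event 8 (t=37: SET max = 27): max -7 -> 27
Final: max = 27

Answer: 27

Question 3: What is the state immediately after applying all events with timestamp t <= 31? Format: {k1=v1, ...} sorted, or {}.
Answer: {count=16, max=-8, total=22}

Derivation:
Apply events with t <= 31 (6 events):
  after event 1 (t=10: INC total by 15): {total=15}
  after event 2 (t=15: SET max = -3): {max=-3, total=15}
  after event 3 (t=16: DEC count by 15): {count=-15, max=-3, total=15}
  after event 4 (t=24: INC total by 7): {count=-15, max=-3, total=22}
  after event 5 (t=28: SET max = -8): {count=-15, max=-8, total=22}
  after event 6 (t=31: SET count = 16): {count=16, max=-8, total=22}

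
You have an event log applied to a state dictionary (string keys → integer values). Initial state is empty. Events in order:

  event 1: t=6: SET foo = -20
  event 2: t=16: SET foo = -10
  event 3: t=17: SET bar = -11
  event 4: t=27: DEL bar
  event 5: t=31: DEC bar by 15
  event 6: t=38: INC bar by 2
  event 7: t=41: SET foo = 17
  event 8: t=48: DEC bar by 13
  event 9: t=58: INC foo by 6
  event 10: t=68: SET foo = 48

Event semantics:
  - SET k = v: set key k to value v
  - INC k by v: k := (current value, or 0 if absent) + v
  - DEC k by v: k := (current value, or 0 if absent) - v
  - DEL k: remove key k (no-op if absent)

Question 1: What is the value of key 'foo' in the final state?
Track key 'foo' through all 10 events:
  event 1 (t=6: SET foo = -20): foo (absent) -> -20
  event 2 (t=16: SET foo = -10): foo -20 -> -10
  event 3 (t=17: SET bar = -11): foo unchanged
  event 4 (t=27: DEL bar): foo unchanged
  event 5 (t=31: DEC bar by 15): foo unchanged
  event 6 (t=38: INC bar by 2): foo unchanged
  event 7 (t=41: SET foo = 17): foo -10 -> 17
  event 8 (t=48: DEC bar by 13): foo unchanged
  event 9 (t=58: INC foo by 6): foo 17 -> 23
  event 10 (t=68: SET foo = 48): foo 23 -> 48
Final: foo = 48

Answer: 48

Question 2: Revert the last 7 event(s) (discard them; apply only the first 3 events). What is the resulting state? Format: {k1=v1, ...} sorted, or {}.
Answer: {bar=-11, foo=-10}

Derivation:
Keep first 3 events (discard last 7):
  after event 1 (t=6: SET foo = -20): {foo=-20}
  after event 2 (t=16: SET foo = -10): {foo=-10}
  after event 3 (t=17: SET bar = -11): {bar=-11, foo=-10}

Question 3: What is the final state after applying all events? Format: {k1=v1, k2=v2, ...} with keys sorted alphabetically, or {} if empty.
Answer: {bar=-26, foo=48}

Derivation:
  after event 1 (t=6: SET foo = -20): {foo=-20}
  after event 2 (t=16: SET foo = -10): {foo=-10}
  after event 3 (t=17: SET bar = -11): {bar=-11, foo=-10}
  after event 4 (t=27: DEL bar): {foo=-10}
  after event 5 (t=31: DEC bar by 15): {bar=-15, foo=-10}
  after event 6 (t=38: INC bar by 2): {bar=-13, foo=-10}
  after event 7 (t=41: SET foo = 17): {bar=-13, foo=17}
  after event 8 (t=48: DEC bar by 13): {bar=-26, foo=17}
  after event 9 (t=58: INC foo by 6): {bar=-26, foo=23}
  after event 10 (t=68: SET foo = 48): {bar=-26, foo=48}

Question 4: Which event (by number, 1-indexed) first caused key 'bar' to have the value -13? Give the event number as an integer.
Looking for first event where bar becomes -13:
  event 3: bar = -11
  event 4: bar = (absent)
  event 5: bar = -15
  event 6: bar -15 -> -13  <-- first match

Answer: 6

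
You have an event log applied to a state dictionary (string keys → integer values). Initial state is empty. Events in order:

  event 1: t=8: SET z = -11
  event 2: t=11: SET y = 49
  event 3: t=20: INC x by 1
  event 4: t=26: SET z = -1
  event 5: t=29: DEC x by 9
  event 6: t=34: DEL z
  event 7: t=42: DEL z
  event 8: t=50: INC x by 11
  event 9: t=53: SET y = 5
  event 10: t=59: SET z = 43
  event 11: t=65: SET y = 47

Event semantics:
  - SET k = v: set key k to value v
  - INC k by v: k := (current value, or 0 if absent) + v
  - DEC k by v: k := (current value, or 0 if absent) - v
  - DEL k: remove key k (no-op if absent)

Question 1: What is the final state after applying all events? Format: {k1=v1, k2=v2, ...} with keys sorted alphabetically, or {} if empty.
Answer: {x=3, y=47, z=43}

Derivation:
  after event 1 (t=8: SET z = -11): {z=-11}
  after event 2 (t=11: SET y = 49): {y=49, z=-11}
  after event 3 (t=20: INC x by 1): {x=1, y=49, z=-11}
  after event 4 (t=26: SET z = -1): {x=1, y=49, z=-1}
  after event 5 (t=29: DEC x by 9): {x=-8, y=49, z=-1}
  after event 6 (t=34: DEL z): {x=-8, y=49}
  after event 7 (t=42: DEL z): {x=-8, y=49}
  after event 8 (t=50: INC x by 11): {x=3, y=49}
  after event 9 (t=53: SET y = 5): {x=3, y=5}
  after event 10 (t=59: SET z = 43): {x=3, y=5, z=43}
  after event 11 (t=65: SET y = 47): {x=3, y=47, z=43}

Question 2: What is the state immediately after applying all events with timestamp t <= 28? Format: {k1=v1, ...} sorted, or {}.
Answer: {x=1, y=49, z=-1}

Derivation:
Apply events with t <= 28 (4 events):
  after event 1 (t=8: SET z = -11): {z=-11}
  after event 2 (t=11: SET y = 49): {y=49, z=-11}
  after event 3 (t=20: INC x by 1): {x=1, y=49, z=-11}
  after event 4 (t=26: SET z = -1): {x=1, y=49, z=-1}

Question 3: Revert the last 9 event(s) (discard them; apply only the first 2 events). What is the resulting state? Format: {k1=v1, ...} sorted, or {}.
Answer: {y=49, z=-11}

Derivation:
Keep first 2 events (discard last 9):
  after event 1 (t=8: SET z = -11): {z=-11}
  after event 2 (t=11: SET y = 49): {y=49, z=-11}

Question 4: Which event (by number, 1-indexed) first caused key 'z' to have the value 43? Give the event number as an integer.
Looking for first event where z becomes 43:
  event 1: z = -11
  event 2: z = -11
  event 3: z = -11
  event 4: z = -1
  event 5: z = -1
  event 6: z = (absent)
  event 10: z (absent) -> 43  <-- first match

Answer: 10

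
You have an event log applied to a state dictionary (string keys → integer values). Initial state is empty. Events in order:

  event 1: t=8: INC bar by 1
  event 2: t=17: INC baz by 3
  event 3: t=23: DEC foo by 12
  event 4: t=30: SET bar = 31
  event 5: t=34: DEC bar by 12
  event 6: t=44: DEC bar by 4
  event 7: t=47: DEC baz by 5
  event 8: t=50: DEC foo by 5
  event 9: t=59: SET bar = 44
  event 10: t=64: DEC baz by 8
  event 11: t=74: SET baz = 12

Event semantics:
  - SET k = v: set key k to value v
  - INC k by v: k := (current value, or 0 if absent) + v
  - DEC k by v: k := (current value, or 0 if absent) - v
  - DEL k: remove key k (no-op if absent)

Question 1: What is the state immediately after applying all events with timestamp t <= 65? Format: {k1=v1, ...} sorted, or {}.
Apply events with t <= 65 (10 events):
  after event 1 (t=8: INC bar by 1): {bar=1}
  after event 2 (t=17: INC baz by 3): {bar=1, baz=3}
  after event 3 (t=23: DEC foo by 12): {bar=1, baz=3, foo=-12}
  after event 4 (t=30: SET bar = 31): {bar=31, baz=3, foo=-12}
  after event 5 (t=34: DEC bar by 12): {bar=19, baz=3, foo=-12}
  after event 6 (t=44: DEC bar by 4): {bar=15, baz=3, foo=-12}
  after event 7 (t=47: DEC baz by 5): {bar=15, baz=-2, foo=-12}
  after event 8 (t=50: DEC foo by 5): {bar=15, baz=-2, foo=-17}
  after event 9 (t=59: SET bar = 44): {bar=44, baz=-2, foo=-17}
  after event 10 (t=64: DEC baz by 8): {bar=44, baz=-10, foo=-17}

Answer: {bar=44, baz=-10, foo=-17}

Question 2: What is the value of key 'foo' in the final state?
Answer: -17

Derivation:
Track key 'foo' through all 11 events:
  event 1 (t=8: INC bar by 1): foo unchanged
  event 2 (t=17: INC baz by 3): foo unchanged
  event 3 (t=23: DEC foo by 12): foo (absent) -> -12
  event 4 (t=30: SET bar = 31): foo unchanged
  event 5 (t=34: DEC bar by 12): foo unchanged
  event 6 (t=44: DEC bar by 4): foo unchanged
  event 7 (t=47: DEC baz by 5): foo unchanged
  event 8 (t=50: DEC foo by 5): foo -12 -> -17
  event 9 (t=59: SET bar = 44): foo unchanged
  event 10 (t=64: DEC baz by 8): foo unchanged
  event 11 (t=74: SET baz = 12): foo unchanged
Final: foo = -17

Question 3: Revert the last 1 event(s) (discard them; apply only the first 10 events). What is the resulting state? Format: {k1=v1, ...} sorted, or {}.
Answer: {bar=44, baz=-10, foo=-17}

Derivation:
Keep first 10 events (discard last 1):
  after event 1 (t=8: INC bar by 1): {bar=1}
  after event 2 (t=17: INC baz by 3): {bar=1, baz=3}
  after event 3 (t=23: DEC foo by 12): {bar=1, baz=3, foo=-12}
  after event 4 (t=30: SET bar = 31): {bar=31, baz=3, foo=-12}
  after event 5 (t=34: DEC bar by 12): {bar=19, baz=3, foo=-12}
  after event 6 (t=44: DEC bar by 4): {bar=15, baz=3, foo=-12}
  after event 7 (t=47: DEC baz by 5): {bar=15, baz=-2, foo=-12}
  after event 8 (t=50: DEC foo by 5): {bar=15, baz=-2, foo=-17}
  after event 9 (t=59: SET bar = 44): {bar=44, baz=-2, foo=-17}
  after event 10 (t=64: DEC baz by 8): {bar=44, baz=-10, foo=-17}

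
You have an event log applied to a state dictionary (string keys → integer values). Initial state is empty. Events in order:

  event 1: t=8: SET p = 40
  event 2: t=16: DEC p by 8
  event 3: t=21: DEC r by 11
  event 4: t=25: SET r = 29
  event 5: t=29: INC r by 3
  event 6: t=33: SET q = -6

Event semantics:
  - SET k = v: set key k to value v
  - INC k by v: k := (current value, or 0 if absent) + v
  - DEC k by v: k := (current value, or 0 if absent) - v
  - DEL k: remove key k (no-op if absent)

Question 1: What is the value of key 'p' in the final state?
Answer: 32

Derivation:
Track key 'p' through all 6 events:
  event 1 (t=8: SET p = 40): p (absent) -> 40
  event 2 (t=16: DEC p by 8): p 40 -> 32
  event 3 (t=21: DEC r by 11): p unchanged
  event 4 (t=25: SET r = 29): p unchanged
  event 5 (t=29: INC r by 3): p unchanged
  event 6 (t=33: SET q = -6): p unchanged
Final: p = 32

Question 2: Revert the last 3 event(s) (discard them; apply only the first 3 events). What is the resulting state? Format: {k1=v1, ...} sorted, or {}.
Answer: {p=32, r=-11}

Derivation:
Keep first 3 events (discard last 3):
  after event 1 (t=8: SET p = 40): {p=40}
  after event 2 (t=16: DEC p by 8): {p=32}
  after event 3 (t=21: DEC r by 11): {p=32, r=-11}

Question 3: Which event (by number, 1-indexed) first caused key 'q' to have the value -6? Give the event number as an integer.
Answer: 6

Derivation:
Looking for first event where q becomes -6:
  event 6: q (absent) -> -6  <-- first match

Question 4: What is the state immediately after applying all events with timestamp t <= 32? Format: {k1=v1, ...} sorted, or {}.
Answer: {p=32, r=32}

Derivation:
Apply events with t <= 32 (5 events):
  after event 1 (t=8: SET p = 40): {p=40}
  after event 2 (t=16: DEC p by 8): {p=32}
  after event 3 (t=21: DEC r by 11): {p=32, r=-11}
  after event 4 (t=25: SET r = 29): {p=32, r=29}
  after event 5 (t=29: INC r by 3): {p=32, r=32}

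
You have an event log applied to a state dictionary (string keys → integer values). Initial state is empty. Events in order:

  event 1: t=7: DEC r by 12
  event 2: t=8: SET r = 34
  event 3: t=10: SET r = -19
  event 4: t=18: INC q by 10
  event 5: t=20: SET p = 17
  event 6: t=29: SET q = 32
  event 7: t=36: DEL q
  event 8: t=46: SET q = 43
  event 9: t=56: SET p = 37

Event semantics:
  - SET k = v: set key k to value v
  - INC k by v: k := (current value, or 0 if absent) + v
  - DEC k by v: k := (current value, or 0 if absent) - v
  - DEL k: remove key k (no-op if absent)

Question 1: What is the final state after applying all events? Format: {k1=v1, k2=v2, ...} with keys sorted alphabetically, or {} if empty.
Answer: {p=37, q=43, r=-19}

Derivation:
  after event 1 (t=7: DEC r by 12): {r=-12}
  after event 2 (t=8: SET r = 34): {r=34}
  after event 3 (t=10: SET r = -19): {r=-19}
  after event 4 (t=18: INC q by 10): {q=10, r=-19}
  after event 5 (t=20: SET p = 17): {p=17, q=10, r=-19}
  after event 6 (t=29: SET q = 32): {p=17, q=32, r=-19}
  after event 7 (t=36: DEL q): {p=17, r=-19}
  after event 8 (t=46: SET q = 43): {p=17, q=43, r=-19}
  after event 9 (t=56: SET p = 37): {p=37, q=43, r=-19}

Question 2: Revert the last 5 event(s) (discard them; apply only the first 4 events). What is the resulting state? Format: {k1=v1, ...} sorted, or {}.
Answer: {q=10, r=-19}

Derivation:
Keep first 4 events (discard last 5):
  after event 1 (t=7: DEC r by 12): {r=-12}
  after event 2 (t=8: SET r = 34): {r=34}
  after event 3 (t=10: SET r = -19): {r=-19}
  after event 4 (t=18: INC q by 10): {q=10, r=-19}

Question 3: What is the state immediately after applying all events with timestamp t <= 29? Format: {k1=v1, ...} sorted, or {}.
Apply events with t <= 29 (6 events):
  after event 1 (t=7: DEC r by 12): {r=-12}
  after event 2 (t=8: SET r = 34): {r=34}
  after event 3 (t=10: SET r = -19): {r=-19}
  after event 4 (t=18: INC q by 10): {q=10, r=-19}
  after event 5 (t=20: SET p = 17): {p=17, q=10, r=-19}
  after event 6 (t=29: SET q = 32): {p=17, q=32, r=-19}

Answer: {p=17, q=32, r=-19}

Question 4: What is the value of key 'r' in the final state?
Answer: -19

Derivation:
Track key 'r' through all 9 events:
  event 1 (t=7: DEC r by 12): r (absent) -> -12
  event 2 (t=8: SET r = 34): r -12 -> 34
  event 3 (t=10: SET r = -19): r 34 -> -19
  event 4 (t=18: INC q by 10): r unchanged
  event 5 (t=20: SET p = 17): r unchanged
  event 6 (t=29: SET q = 32): r unchanged
  event 7 (t=36: DEL q): r unchanged
  event 8 (t=46: SET q = 43): r unchanged
  event 9 (t=56: SET p = 37): r unchanged
Final: r = -19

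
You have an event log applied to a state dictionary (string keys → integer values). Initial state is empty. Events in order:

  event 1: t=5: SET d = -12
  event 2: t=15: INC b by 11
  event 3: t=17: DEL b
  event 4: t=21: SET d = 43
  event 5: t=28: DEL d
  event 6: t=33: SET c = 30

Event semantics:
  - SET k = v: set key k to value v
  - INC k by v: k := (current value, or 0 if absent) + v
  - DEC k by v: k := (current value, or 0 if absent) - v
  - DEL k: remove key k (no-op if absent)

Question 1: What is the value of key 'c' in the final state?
Track key 'c' through all 6 events:
  event 1 (t=5: SET d = -12): c unchanged
  event 2 (t=15: INC b by 11): c unchanged
  event 3 (t=17: DEL b): c unchanged
  event 4 (t=21: SET d = 43): c unchanged
  event 5 (t=28: DEL d): c unchanged
  event 6 (t=33: SET c = 30): c (absent) -> 30
Final: c = 30

Answer: 30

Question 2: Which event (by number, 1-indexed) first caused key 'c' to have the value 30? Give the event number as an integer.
Answer: 6

Derivation:
Looking for first event where c becomes 30:
  event 6: c (absent) -> 30  <-- first match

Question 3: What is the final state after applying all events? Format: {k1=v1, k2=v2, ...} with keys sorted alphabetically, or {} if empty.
  after event 1 (t=5: SET d = -12): {d=-12}
  after event 2 (t=15: INC b by 11): {b=11, d=-12}
  after event 3 (t=17: DEL b): {d=-12}
  after event 4 (t=21: SET d = 43): {d=43}
  after event 5 (t=28: DEL d): {}
  after event 6 (t=33: SET c = 30): {c=30}

Answer: {c=30}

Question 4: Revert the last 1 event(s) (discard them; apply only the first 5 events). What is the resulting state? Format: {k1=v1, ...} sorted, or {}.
Answer: {}

Derivation:
Keep first 5 events (discard last 1):
  after event 1 (t=5: SET d = -12): {d=-12}
  after event 2 (t=15: INC b by 11): {b=11, d=-12}
  after event 3 (t=17: DEL b): {d=-12}
  after event 4 (t=21: SET d = 43): {d=43}
  after event 5 (t=28: DEL d): {}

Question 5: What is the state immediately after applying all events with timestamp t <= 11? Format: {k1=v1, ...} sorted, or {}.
Answer: {d=-12}

Derivation:
Apply events with t <= 11 (1 events):
  after event 1 (t=5: SET d = -12): {d=-12}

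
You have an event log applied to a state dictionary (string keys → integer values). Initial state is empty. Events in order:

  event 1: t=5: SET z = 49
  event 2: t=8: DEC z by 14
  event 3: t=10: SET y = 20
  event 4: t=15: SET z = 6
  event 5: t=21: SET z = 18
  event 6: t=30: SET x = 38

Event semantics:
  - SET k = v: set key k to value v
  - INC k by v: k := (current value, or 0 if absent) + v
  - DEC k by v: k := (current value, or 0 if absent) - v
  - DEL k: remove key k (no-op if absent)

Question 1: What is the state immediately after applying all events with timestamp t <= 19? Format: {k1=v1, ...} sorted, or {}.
Answer: {y=20, z=6}

Derivation:
Apply events with t <= 19 (4 events):
  after event 1 (t=5: SET z = 49): {z=49}
  after event 2 (t=8: DEC z by 14): {z=35}
  after event 3 (t=10: SET y = 20): {y=20, z=35}
  after event 4 (t=15: SET z = 6): {y=20, z=6}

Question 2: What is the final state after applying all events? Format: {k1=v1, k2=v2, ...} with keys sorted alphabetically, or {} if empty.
Answer: {x=38, y=20, z=18}

Derivation:
  after event 1 (t=5: SET z = 49): {z=49}
  after event 2 (t=8: DEC z by 14): {z=35}
  after event 3 (t=10: SET y = 20): {y=20, z=35}
  after event 4 (t=15: SET z = 6): {y=20, z=6}
  after event 5 (t=21: SET z = 18): {y=20, z=18}
  after event 6 (t=30: SET x = 38): {x=38, y=20, z=18}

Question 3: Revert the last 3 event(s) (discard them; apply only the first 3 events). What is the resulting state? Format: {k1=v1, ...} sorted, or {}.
Keep first 3 events (discard last 3):
  after event 1 (t=5: SET z = 49): {z=49}
  after event 2 (t=8: DEC z by 14): {z=35}
  after event 3 (t=10: SET y = 20): {y=20, z=35}

Answer: {y=20, z=35}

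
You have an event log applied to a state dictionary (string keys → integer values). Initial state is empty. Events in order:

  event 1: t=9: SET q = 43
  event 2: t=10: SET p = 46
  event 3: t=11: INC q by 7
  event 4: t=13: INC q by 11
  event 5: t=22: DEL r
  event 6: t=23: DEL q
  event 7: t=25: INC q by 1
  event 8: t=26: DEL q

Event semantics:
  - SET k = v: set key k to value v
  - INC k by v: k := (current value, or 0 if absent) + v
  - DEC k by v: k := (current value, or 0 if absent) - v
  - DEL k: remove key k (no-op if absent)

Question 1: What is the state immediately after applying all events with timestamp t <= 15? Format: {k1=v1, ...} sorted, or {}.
Answer: {p=46, q=61}

Derivation:
Apply events with t <= 15 (4 events):
  after event 1 (t=9: SET q = 43): {q=43}
  after event 2 (t=10: SET p = 46): {p=46, q=43}
  after event 3 (t=11: INC q by 7): {p=46, q=50}
  after event 4 (t=13: INC q by 11): {p=46, q=61}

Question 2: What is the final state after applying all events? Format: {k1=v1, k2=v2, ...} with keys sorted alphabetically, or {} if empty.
  after event 1 (t=9: SET q = 43): {q=43}
  after event 2 (t=10: SET p = 46): {p=46, q=43}
  after event 3 (t=11: INC q by 7): {p=46, q=50}
  after event 4 (t=13: INC q by 11): {p=46, q=61}
  after event 5 (t=22: DEL r): {p=46, q=61}
  after event 6 (t=23: DEL q): {p=46}
  after event 7 (t=25: INC q by 1): {p=46, q=1}
  after event 8 (t=26: DEL q): {p=46}

Answer: {p=46}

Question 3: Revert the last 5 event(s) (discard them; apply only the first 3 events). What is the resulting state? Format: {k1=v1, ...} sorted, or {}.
Keep first 3 events (discard last 5):
  after event 1 (t=9: SET q = 43): {q=43}
  after event 2 (t=10: SET p = 46): {p=46, q=43}
  after event 3 (t=11: INC q by 7): {p=46, q=50}

Answer: {p=46, q=50}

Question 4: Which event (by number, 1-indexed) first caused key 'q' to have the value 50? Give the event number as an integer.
Answer: 3

Derivation:
Looking for first event where q becomes 50:
  event 1: q = 43
  event 2: q = 43
  event 3: q 43 -> 50  <-- first match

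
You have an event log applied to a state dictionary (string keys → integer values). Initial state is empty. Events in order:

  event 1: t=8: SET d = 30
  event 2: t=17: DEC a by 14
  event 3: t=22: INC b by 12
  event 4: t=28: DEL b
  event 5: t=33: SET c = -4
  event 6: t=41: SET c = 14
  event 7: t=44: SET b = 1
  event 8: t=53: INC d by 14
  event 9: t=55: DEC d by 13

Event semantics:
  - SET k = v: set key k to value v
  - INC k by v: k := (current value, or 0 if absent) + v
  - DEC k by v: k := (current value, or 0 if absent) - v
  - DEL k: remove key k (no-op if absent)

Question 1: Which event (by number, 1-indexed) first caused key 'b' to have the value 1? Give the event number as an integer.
Looking for first event where b becomes 1:
  event 3: b = 12
  event 4: b = (absent)
  event 7: b (absent) -> 1  <-- first match

Answer: 7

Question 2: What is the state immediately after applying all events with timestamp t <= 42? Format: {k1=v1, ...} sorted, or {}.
Apply events with t <= 42 (6 events):
  after event 1 (t=8: SET d = 30): {d=30}
  after event 2 (t=17: DEC a by 14): {a=-14, d=30}
  after event 3 (t=22: INC b by 12): {a=-14, b=12, d=30}
  after event 4 (t=28: DEL b): {a=-14, d=30}
  after event 5 (t=33: SET c = -4): {a=-14, c=-4, d=30}
  after event 6 (t=41: SET c = 14): {a=-14, c=14, d=30}

Answer: {a=-14, c=14, d=30}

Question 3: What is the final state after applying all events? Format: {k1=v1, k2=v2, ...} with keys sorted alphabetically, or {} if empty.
  after event 1 (t=8: SET d = 30): {d=30}
  after event 2 (t=17: DEC a by 14): {a=-14, d=30}
  after event 3 (t=22: INC b by 12): {a=-14, b=12, d=30}
  after event 4 (t=28: DEL b): {a=-14, d=30}
  after event 5 (t=33: SET c = -4): {a=-14, c=-4, d=30}
  after event 6 (t=41: SET c = 14): {a=-14, c=14, d=30}
  after event 7 (t=44: SET b = 1): {a=-14, b=1, c=14, d=30}
  after event 8 (t=53: INC d by 14): {a=-14, b=1, c=14, d=44}
  after event 9 (t=55: DEC d by 13): {a=-14, b=1, c=14, d=31}

Answer: {a=-14, b=1, c=14, d=31}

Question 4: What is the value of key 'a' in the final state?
Answer: -14

Derivation:
Track key 'a' through all 9 events:
  event 1 (t=8: SET d = 30): a unchanged
  event 2 (t=17: DEC a by 14): a (absent) -> -14
  event 3 (t=22: INC b by 12): a unchanged
  event 4 (t=28: DEL b): a unchanged
  event 5 (t=33: SET c = -4): a unchanged
  event 6 (t=41: SET c = 14): a unchanged
  event 7 (t=44: SET b = 1): a unchanged
  event 8 (t=53: INC d by 14): a unchanged
  event 9 (t=55: DEC d by 13): a unchanged
Final: a = -14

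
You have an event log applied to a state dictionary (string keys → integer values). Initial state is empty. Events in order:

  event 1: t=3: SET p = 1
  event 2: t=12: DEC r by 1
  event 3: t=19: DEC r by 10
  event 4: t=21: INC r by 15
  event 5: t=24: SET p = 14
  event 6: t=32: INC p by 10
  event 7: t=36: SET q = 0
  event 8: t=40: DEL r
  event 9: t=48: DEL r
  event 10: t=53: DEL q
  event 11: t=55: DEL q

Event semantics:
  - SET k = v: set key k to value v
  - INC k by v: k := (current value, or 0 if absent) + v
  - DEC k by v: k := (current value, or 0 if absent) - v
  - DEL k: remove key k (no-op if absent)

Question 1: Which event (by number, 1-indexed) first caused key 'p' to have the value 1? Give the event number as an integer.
Answer: 1

Derivation:
Looking for first event where p becomes 1:
  event 1: p (absent) -> 1  <-- first match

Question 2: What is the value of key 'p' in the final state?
Track key 'p' through all 11 events:
  event 1 (t=3: SET p = 1): p (absent) -> 1
  event 2 (t=12: DEC r by 1): p unchanged
  event 3 (t=19: DEC r by 10): p unchanged
  event 4 (t=21: INC r by 15): p unchanged
  event 5 (t=24: SET p = 14): p 1 -> 14
  event 6 (t=32: INC p by 10): p 14 -> 24
  event 7 (t=36: SET q = 0): p unchanged
  event 8 (t=40: DEL r): p unchanged
  event 9 (t=48: DEL r): p unchanged
  event 10 (t=53: DEL q): p unchanged
  event 11 (t=55: DEL q): p unchanged
Final: p = 24

Answer: 24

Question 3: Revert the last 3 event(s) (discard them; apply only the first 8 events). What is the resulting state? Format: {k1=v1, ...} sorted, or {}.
Keep first 8 events (discard last 3):
  after event 1 (t=3: SET p = 1): {p=1}
  after event 2 (t=12: DEC r by 1): {p=1, r=-1}
  after event 3 (t=19: DEC r by 10): {p=1, r=-11}
  after event 4 (t=21: INC r by 15): {p=1, r=4}
  after event 5 (t=24: SET p = 14): {p=14, r=4}
  after event 6 (t=32: INC p by 10): {p=24, r=4}
  after event 7 (t=36: SET q = 0): {p=24, q=0, r=4}
  after event 8 (t=40: DEL r): {p=24, q=0}

Answer: {p=24, q=0}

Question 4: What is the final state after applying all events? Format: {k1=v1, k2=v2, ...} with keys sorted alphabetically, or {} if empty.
  after event 1 (t=3: SET p = 1): {p=1}
  after event 2 (t=12: DEC r by 1): {p=1, r=-1}
  after event 3 (t=19: DEC r by 10): {p=1, r=-11}
  after event 4 (t=21: INC r by 15): {p=1, r=4}
  after event 5 (t=24: SET p = 14): {p=14, r=4}
  after event 6 (t=32: INC p by 10): {p=24, r=4}
  after event 7 (t=36: SET q = 0): {p=24, q=0, r=4}
  after event 8 (t=40: DEL r): {p=24, q=0}
  after event 9 (t=48: DEL r): {p=24, q=0}
  after event 10 (t=53: DEL q): {p=24}
  after event 11 (t=55: DEL q): {p=24}

Answer: {p=24}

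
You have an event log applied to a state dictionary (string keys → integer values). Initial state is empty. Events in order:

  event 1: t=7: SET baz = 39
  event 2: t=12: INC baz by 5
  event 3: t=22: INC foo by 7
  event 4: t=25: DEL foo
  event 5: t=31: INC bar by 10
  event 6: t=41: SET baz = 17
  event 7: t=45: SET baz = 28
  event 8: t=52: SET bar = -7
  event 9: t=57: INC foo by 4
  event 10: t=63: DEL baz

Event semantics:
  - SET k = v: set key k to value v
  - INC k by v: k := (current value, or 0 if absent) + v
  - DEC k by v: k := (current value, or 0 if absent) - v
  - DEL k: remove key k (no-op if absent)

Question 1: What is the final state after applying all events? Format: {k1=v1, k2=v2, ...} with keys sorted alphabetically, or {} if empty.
  after event 1 (t=7: SET baz = 39): {baz=39}
  after event 2 (t=12: INC baz by 5): {baz=44}
  after event 3 (t=22: INC foo by 7): {baz=44, foo=7}
  after event 4 (t=25: DEL foo): {baz=44}
  after event 5 (t=31: INC bar by 10): {bar=10, baz=44}
  after event 6 (t=41: SET baz = 17): {bar=10, baz=17}
  after event 7 (t=45: SET baz = 28): {bar=10, baz=28}
  after event 8 (t=52: SET bar = -7): {bar=-7, baz=28}
  after event 9 (t=57: INC foo by 4): {bar=-7, baz=28, foo=4}
  after event 10 (t=63: DEL baz): {bar=-7, foo=4}

Answer: {bar=-7, foo=4}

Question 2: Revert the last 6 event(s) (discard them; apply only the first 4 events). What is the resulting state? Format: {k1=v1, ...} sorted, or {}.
Keep first 4 events (discard last 6):
  after event 1 (t=7: SET baz = 39): {baz=39}
  after event 2 (t=12: INC baz by 5): {baz=44}
  after event 3 (t=22: INC foo by 7): {baz=44, foo=7}
  after event 4 (t=25: DEL foo): {baz=44}

Answer: {baz=44}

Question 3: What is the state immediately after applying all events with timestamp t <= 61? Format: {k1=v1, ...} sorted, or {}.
Apply events with t <= 61 (9 events):
  after event 1 (t=7: SET baz = 39): {baz=39}
  after event 2 (t=12: INC baz by 5): {baz=44}
  after event 3 (t=22: INC foo by 7): {baz=44, foo=7}
  after event 4 (t=25: DEL foo): {baz=44}
  after event 5 (t=31: INC bar by 10): {bar=10, baz=44}
  after event 6 (t=41: SET baz = 17): {bar=10, baz=17}
  after event 7 (t=45: SET baz = 28): {bar=10, baz=28}
  after event 8 (t=52: SET bar = -7): {bar=-7, baz=28}
  after event 9 (t=57: INC foo by 4): {bar=-7, baz=28, foo=4}

Answer: {bar=-7, baz=28, foo=4}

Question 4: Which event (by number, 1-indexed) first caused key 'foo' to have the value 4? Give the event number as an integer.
Looking for first event where foo becomes 4:
  event 3: foo = 7
  event 4: foo = (absent)
  event 9: foo (absent) -> 4  <-- first match

Answer: 9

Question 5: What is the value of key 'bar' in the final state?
Track key 'bar' through all 10 events:
  event 1 (t=7: SET baz = 39): bar unchanged
  event 2 (t=12: INC baz by 5): bar unchanged
  event 3 (t=22: INC foo by 7): bar unchanged
  event 4 (t=25: DEL foo): bar unchanged
  event 5 (t=31: INC bar by 10): bar (absent) -> 10
  event 6 (t=41: SET baz = 17): bar unchanged
  event 7 (t=45: SET baz = 28): bar unchanged
  event 8 (t=52: SET bar = -7): bar 10 -> -7
  event 9 (t=57: INC foo by 4): bar unchanged
  event 10 (t=63: DEL baz): bar unchanged
Final: bar = -7

Answer: -7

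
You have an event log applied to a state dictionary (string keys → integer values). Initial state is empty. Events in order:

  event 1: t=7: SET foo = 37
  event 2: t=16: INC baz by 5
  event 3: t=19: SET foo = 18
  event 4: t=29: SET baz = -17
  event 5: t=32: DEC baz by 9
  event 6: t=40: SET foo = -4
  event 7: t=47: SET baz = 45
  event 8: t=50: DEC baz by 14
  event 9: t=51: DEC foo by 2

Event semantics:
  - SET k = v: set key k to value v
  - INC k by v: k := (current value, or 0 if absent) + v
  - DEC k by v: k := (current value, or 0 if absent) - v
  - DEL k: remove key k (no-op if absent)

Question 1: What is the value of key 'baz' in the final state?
Track key 'baz' through all 9 events:
  event 1 (t=7: SET foo = 37): baz unchanged
  event 2 (t=16: INC baz by 5): baz (absent) -> 5
  event 3 (t=19: SET foo = 18): baz unchanged
  event 4 (t=29: SET baz = -17): baz 5 -> -17
  event 5 (t=32: DEC baz by 9): baz -17 -> -26
  event 6 (t=40: SET foo = -4): baz unchanged
  event 7 (t=47: SET baz = 45): baz -26 -> 45
  event 8 (t=50: DEC baz by 14): baz 45 -> 31
  event 9 (t=51: DEC foo by 2): baz unchanged
Final: baz = 31

Answer: 31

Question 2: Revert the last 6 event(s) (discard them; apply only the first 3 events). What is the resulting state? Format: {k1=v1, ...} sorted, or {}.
Answer: {baz=5, foo=18}

Derivation:
Keep first 3 events (discard last 6):
  after event 1 (t=7: SET foo = 37): {foo=37}
  after event 2 (t=16: INC baz by 5): {baz=5, foo=37}
  after event 3 (t=19: SET foo = 18): {baz=5, foo=18}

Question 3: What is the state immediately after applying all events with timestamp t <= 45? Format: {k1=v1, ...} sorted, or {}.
Answer: {baz=-26, foo=-4}

Derivation:
Apply events with t <= 45 (6 events):
  after event 1 (t=7: SET foo = 37): {foo=37}
  after event 2 (t=16: INC baz by 5): {baz=5, foo=37}
  after event 3 (t=19: SET foo = 18): {baz=5, foo=18}
  after event 4 (t=29: SET baz = -17): {baz=-17, foo=18}
  after event 5 (t=32: DEC baz by 9): {baz=-26, foo=18}
  after event 6 (t=40: SET foo = -4): {baz=-26, foo=-4}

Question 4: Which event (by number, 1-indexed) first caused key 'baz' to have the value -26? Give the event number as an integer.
Answer: 5

Derivation:
Looking for first event where baz becomes -26:
  event 2: baz = 5
  event 3: baz = 5
  event 4: baz = -17
  event 5: baz -17 -> -26  <-- first match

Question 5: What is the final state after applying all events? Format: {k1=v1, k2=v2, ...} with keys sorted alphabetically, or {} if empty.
Answer: {baz=31, foo=-6}

Derivation:
  after event 1 (t=7: SET foo = 37): {foo=37}
  after event 2 (t=16: INC baz by 5): {baz=5, foo=37}
  after event 3 (t=19: SET foo = 18): {baz=5, foo=18}
  after event 4 (t=29: SET baz = -17): {baz=-17, foo=18}
  after event 5 (t=32: DEC baz by 9): {baz=-26, foo=18}
  after event 6 (t=40: SET foo = -4): {baz=-26, foo=-4}
  after event 7 (t=47: SET baz = 45): {baz=45, foo=-4}
  after event 8 (t=50: DEC baz by 14): {baz=31, foo=-4}
  after event 9 (t=51: DEC foo by 2): {baz=31, foo=-6}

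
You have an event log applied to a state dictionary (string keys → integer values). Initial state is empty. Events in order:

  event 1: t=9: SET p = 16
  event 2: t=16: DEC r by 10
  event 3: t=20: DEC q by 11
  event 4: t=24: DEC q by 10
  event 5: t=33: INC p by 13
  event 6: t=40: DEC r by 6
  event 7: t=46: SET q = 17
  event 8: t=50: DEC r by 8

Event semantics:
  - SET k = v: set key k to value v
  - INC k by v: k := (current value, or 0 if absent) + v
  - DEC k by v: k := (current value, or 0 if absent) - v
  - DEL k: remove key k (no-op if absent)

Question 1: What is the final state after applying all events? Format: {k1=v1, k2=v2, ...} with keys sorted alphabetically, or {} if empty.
Answer: {p=29, q=17, r=-24}

Derivation:
  after event 1 (t=9: SET p = 16): {p=16}
  after event 2 (t=16: DEC r by 10): {p=16, r=-10}
  after event 3 (t=20: DEC q by 11): {p=16, q=-11, r=-10}
  after event 4 (t=24: DEC q by 10): {p=16, q=-21, r=-10}
  after event 5 (t=33: INC p by 13): {p=29, q=-21, r=-10}
  after event 6 (t=40: DEC r by 6): {p=29, q=-21, r=-16}
  after event 7 (t=46: SET q = 17): {p=29, q=17, r=-16}
  after event 8 (t=50: DEC r by 8): {p=29, q=17, r=-24}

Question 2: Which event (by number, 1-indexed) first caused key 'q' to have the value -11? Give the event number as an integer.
Looking for first event where q becomes -11:
  event 3: q (absent) -> -11  <-- first match

Answer: 3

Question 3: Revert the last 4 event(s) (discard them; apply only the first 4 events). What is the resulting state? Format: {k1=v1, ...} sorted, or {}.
Answer: {p=16, q=-21, r=-10}

Derivation:
Keep first 4 events (discard last 4):
  after event 1 (t=9: SET p = 16): {p=16}
  after event 2 (t=16: DEC r by 10): {p=16, r=-10}
  after event 3 (t=20: DEC q by 11): {p=16, q=-11, r=-10}
  after event 4 (t=24: DEC q by 10): {p=16, q=-21, r=-10}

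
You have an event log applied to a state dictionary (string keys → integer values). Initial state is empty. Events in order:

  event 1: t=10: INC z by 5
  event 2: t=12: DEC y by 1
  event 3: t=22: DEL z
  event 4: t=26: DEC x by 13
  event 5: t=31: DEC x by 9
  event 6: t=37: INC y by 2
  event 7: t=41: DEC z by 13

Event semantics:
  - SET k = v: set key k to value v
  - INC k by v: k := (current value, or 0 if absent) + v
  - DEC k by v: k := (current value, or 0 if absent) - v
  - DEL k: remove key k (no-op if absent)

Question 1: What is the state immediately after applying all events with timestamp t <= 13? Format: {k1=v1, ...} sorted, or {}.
Apply events with t <= 13 (2 events):
  after event 1 (t=10: INC z by 5): {z=5}
  after event 2 (t=12: DEC y by 1): {y=-1, z=5}

Answer: {y=-1, z=5}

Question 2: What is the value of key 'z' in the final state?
Answer: -13

Derivation:
Track key 'z' through all 7 events:
  event 1 (t=10: INC z by 5): z (absent) -> 5
  event 2 (t=12: DEC y by 1): z unchanged
  event 3 (t=22: DEL z): z 5 -> (absent)
  event 4 (t=26: DEC x by 13): z unchanged
  event 5 (t=31: DEC x by 9): z unchanged
  event 6 (t=37: INC y by 2): z unchanged
  event 7 (t=41: DEC z by 13): z (absent) -> -13
Final: z = -13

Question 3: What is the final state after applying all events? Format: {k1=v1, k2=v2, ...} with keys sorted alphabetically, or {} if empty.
  after event 1 (t=10: INC z by 5): {z=5}
  after event 2 (t=12: DEC y by 1): {y=-1, z=5}
  after event 3 (t=22: DEL z): {y=-1}
  after event 4 (t=26: DEC x by 13): {x=-13, y=-1}
  after event 5 (t=31: DEC x by 9): {x=-22, y=-1}
  after event 6 (t=37: INC y by 2): {x=-22, y=1}
  after event 7 (t=41: DEC z by 13): {x=-22, y=1, z=-13}

Answer: {x=-22, y=1, z=-13}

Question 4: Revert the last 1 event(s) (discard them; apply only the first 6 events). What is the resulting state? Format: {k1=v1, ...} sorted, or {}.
Answer: {x=-22, y=1}

Derivation:
Keep first 6 events (discard last 1):
  after event 1 (t=10: INC z by 5): {z=5}
  after event 2 (t=12: DEC y by 1): {y=-1, z=5}
  after event 3 (t=22: DEL z): {y=-1}
  after event 4 (t=26: DEC x by 13): {x=-13, y=-1}
  after event 5 (t=31: DEC x by 9): {x=-22, y=-1}
  after event 6 (t=37: INC y by 2): {x=-22, y=1}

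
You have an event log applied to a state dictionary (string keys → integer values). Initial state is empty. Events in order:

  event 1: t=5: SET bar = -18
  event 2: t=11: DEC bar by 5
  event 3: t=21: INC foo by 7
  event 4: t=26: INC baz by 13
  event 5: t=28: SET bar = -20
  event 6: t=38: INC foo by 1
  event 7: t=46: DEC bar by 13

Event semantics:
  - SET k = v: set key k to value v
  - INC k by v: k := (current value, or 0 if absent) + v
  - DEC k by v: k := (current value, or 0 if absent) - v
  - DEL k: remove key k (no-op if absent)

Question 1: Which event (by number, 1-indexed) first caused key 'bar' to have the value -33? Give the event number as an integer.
Looking for first event where bar becomes -33:
  event 1: bar = -18
  event 2: bar = -23
  event 3: bar = -23
  event 4: bar = -23
  event 5: bar = -20
  event 6: bar = -20
  event 7: bar -20 -> -33  <-- first match

Answer: 7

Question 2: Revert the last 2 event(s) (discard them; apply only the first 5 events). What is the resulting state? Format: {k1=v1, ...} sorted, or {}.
Answer: {bar=-20, baz=13, foo=7}

Derivation:
Keep first 5 events (discard last 2):
  after event 1 (t=5: SET bar = -18): {bar=-18}
  after event 2 (t=11: DEC bar by 5): {bar=-23}
  after event 3 (t=21: INC foo by 7): {bar=-23, foo=7}
  after event 4 (t=26: INC baz by 13): {bar=-23, baz=13, foo=7}
  after event 5 (t=28: SET bar = -20): {bar=-20, baz=13, foo=7}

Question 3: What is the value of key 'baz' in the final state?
Track key 'baz' through all 7 events:
  event 1 (t=5: SET bar = -18): baz unchanged
  event 2 (t=11: DEC bar by 5): baz unchanged
  event 3 (t=21: INC foo by 7): baz unchanged
  event 4 (t=26: INC baz by 13): baz (absent) -> 13
  event 5 (t=28: SET bar = -20): baz unchanged
  event 6 (t=38: INC foo by 1): baz unchanged
  event 7 (t=46: DEC bar by 13): baz unchanged
Final: baz = 13

Answer: 13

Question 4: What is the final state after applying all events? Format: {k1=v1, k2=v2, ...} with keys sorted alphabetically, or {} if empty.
  after event 1 (t=5: SET bar = -18): {bar=-18}
  after event 2 (t=11: DEC bar by 5): {bar=-23}
  after event 3 (t=21: INC foo by 7): {bar=-23, foo=7}
  after event 4 (t=26: INC baz by 13): {bar=-23, baz=13, foo=7}
  after event 5 (t=28: SET bar = -20): {bar=-20, baz=13, foo=7}
  after event 6 (t=38: INC foo by 1): {bar=-20, baz=13, foo=8}
  after event 7 (t=46: DEC bar by 13): {bar=-33, baz=13, foo=8}

Answer: {bar=-33, baz=13, foo=8}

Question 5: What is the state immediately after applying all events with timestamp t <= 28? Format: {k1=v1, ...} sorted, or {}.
Apply events with t <= 28 (5 events):
  after event 1 (t=5: SET bar = -18): {bar=-18}
  after event 2 (t=11: DEC bar by 5): {bar=-23}
  after event 3 (t=21: INC foo by 7): {bar=-23, foo=7}
  after event 4 (t=26: INC baz by 13): {bar=-23, baz=13, foo=7}
  after event 5 (t=28: SET bar = -20): {bar=-20, baz=13, foo=7}

Answer: {bar=-20, baz=13, foo=7}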